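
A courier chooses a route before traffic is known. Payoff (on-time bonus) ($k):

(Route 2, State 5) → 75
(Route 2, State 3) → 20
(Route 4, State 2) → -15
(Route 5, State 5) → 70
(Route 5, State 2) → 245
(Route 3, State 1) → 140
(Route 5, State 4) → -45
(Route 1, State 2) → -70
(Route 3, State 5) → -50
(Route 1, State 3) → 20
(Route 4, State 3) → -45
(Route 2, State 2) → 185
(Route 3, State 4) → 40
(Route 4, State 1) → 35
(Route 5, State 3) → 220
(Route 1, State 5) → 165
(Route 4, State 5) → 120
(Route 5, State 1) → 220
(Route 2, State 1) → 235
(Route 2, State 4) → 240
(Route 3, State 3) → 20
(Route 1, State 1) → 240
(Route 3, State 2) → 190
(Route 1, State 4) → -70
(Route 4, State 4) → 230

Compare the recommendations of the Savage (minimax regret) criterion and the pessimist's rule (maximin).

Column bests: State 1=240, State 2=245, State 3=220, State 4=240, State 5=165.
Route 1 regrets: 0, 315, 200, 310, 0 → max 315
Route 2 regrets: 5, 60, 200, 0, 90 → max 200
Route 3 regrets: 100, 55, 200, 200, 215 → max 215
Route 4 regrets: 205, 260, 265, 10, 45 → max 265
Route 5 regrets: 20, 0, 0, 285, 95 → max 285
Smallest max regret = 200 → Route 2.
Row minima: Route 1=-70, Route 2=20, Route 3=-50, Route 4=-45, Route 5=-45
Best worst-case = 20 → Route 2.

minimax regret → Route 2; maximin → Route 2 (agree)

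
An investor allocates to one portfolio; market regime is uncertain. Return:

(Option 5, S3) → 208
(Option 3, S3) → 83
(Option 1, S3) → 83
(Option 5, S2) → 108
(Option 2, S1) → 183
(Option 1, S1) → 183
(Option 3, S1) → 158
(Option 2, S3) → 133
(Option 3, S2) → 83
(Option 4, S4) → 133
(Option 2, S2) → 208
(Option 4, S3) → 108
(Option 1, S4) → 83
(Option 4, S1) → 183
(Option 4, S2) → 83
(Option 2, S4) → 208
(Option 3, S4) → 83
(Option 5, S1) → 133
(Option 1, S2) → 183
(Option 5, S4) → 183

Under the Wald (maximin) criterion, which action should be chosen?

Option 2

Row minima: Option 1=83, Option 2=133, Option 3=83, Option 4=83, Option 5=108
Best worst-case = 133 → Option 2.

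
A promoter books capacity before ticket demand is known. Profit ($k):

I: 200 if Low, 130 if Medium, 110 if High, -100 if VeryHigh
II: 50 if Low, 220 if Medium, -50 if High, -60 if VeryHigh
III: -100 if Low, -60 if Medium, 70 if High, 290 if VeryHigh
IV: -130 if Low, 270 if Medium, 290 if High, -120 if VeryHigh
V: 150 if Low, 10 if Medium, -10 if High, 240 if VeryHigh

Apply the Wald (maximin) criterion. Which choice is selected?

V

Row minima: I=-100, II=-60, III=-100, IV=-130, V=-10
Best worst-case = -10 → V.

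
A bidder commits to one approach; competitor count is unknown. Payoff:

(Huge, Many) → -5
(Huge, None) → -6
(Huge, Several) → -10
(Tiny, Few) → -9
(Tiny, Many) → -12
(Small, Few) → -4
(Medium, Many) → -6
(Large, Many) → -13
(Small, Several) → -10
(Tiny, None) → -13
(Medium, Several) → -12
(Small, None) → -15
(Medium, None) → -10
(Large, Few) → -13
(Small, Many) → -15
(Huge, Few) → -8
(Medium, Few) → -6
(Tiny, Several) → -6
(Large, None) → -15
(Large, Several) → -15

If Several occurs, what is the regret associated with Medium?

6

Best payoff under Several is -6.
Regret = -6 − (-12) = 6.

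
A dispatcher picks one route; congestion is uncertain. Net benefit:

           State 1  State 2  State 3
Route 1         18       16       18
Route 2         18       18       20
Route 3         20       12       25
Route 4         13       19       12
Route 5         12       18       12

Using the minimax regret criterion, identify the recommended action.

Column bests: State 1=20, State 2=19, State 3=25.
Route 1 regrets: 2, 3, 7 → max 7
Route 2 regrets: 2, 1, 5 → max 5
Route 3 regrets: 0, 7, 0 → max 7
Route 4 regrets: 7, 0, 13 → max 13
Route 5 regrets: 8, 1, 13 → max 13
Smallest max regret = 5 → Route 2.

Route 2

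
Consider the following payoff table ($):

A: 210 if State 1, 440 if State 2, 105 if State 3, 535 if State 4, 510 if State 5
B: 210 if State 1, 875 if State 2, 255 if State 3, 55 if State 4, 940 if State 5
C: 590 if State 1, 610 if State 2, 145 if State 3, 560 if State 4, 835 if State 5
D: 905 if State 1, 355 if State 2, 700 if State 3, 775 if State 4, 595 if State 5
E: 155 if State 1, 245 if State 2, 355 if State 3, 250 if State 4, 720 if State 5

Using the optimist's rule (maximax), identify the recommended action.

B

Row maxima: A=535, B=940, C=835, D=905, E=720
Best best-case = 940 → B.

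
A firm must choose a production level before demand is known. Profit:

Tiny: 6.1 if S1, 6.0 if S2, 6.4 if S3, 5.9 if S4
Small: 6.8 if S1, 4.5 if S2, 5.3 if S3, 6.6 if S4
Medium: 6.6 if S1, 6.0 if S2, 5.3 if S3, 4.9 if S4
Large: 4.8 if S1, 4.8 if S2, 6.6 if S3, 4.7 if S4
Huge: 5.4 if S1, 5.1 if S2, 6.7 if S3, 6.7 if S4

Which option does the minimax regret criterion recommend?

Column bests: S1=6.8, S2=6.0, S3=6.7, S4=6.7.
Tiny regrets: 0.7, 0.0, 0.3, 0.8 → max 0.8
Small regrets: 0.0, 1.5, 1.4, 0.1 → max 1.5
Medium regrets: 0.2, 0.0, 1.4, 1.8 → max 1.8
Large regrets: 2.0, 1.2, 0.1, 2.0 → max 2.0
Huge regrets: 1.4, 0.9, 0.0, 0.0 → max 1.4
Smallest max regret = 0.8 → Tiny.

Tiny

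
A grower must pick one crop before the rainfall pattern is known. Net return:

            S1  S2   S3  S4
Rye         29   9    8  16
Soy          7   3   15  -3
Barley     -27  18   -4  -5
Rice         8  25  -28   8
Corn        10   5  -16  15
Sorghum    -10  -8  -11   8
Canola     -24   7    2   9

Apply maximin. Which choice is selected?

Rye

Row minima: Rye=8, Soy=-3, Barley=-27, Rice=-28, Corn=-16, Sorghum=-11, Canola=-24
Best worst-case = 8 → Rye.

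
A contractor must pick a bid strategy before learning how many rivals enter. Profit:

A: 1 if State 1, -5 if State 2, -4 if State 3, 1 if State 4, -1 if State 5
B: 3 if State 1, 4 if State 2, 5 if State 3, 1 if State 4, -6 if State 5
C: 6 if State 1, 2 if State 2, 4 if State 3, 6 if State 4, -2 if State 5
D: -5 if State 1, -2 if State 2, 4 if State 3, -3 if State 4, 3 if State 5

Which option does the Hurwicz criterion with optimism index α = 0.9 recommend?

A: 0.9·1 + 0.1·(-5) = 0.4
B: 0.9·5 + 0.1·(-6) = 3.9
C: 0.9·6 + 0.1·(-2) = 5.2
D: 0.9·4 + 0.1·(-5) = 3.1
Highest Hurwicz score = 5.2 → C.

C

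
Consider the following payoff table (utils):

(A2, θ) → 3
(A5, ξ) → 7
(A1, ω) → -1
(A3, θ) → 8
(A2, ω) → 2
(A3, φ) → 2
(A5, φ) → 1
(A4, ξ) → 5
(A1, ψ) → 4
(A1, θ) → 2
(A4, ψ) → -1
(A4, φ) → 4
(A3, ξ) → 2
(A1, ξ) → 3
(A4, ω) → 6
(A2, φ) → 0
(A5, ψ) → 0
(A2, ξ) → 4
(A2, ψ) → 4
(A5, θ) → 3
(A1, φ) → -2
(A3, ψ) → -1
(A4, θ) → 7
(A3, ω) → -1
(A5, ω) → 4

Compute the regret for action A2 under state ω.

4

Best payoff under ω is 6.
Regret = 6 − 2 = 4.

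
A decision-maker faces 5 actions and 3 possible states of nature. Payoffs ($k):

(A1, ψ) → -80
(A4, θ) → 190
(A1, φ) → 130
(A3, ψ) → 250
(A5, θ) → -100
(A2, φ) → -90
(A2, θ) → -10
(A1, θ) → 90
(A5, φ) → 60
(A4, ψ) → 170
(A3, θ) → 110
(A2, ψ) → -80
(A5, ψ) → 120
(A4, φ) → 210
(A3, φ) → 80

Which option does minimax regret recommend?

Column bests: θ=190, φ=210, ψ=250.
A1 regrets: 100, 80, 330 → max 330
A2 regrets: 200, 300, 330 → max 330
A3 regrets: 80, 130, 0 → max 130
A4 regrets: 0, 0, 80 → max 80
A5 regrets: 290, 150, 130 → max 290
Smallest max regret = 80 → A4.

A4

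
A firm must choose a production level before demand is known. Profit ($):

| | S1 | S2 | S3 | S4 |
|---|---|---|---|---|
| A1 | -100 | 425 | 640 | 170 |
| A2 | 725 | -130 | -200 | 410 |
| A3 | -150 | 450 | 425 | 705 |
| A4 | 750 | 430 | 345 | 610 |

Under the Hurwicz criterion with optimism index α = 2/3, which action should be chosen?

A1: 2/3·640 + 1/3·(-100) = 1180/3
A2: 2/3·725 + 1/3·(-200) = 1250/3
A3: 2/3·705 + 1/3·(-150) = 420
A4: 2/3·750 + 1/3·345 = 615
Highest Hurwicz score = 615 → A4.

A4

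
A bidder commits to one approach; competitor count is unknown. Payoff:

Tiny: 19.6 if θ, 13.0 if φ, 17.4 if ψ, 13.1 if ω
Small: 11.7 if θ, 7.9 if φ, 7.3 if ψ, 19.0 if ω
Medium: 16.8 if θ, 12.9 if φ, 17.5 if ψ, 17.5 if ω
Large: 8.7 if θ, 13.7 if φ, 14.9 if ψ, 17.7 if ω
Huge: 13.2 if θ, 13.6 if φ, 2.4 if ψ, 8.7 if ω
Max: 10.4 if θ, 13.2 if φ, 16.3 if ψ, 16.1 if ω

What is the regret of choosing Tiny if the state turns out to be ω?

Best payoff under ω is 19.0.
Regret = 19.0 − 13.1 = 5.9.

5.9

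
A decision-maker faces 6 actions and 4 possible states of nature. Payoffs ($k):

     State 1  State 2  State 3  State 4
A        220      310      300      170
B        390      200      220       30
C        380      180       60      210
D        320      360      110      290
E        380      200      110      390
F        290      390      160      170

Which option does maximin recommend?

A

Row minima: A=170, B=30, C=60, D=110, E=110, F=160
Best worst-case = 170 → A.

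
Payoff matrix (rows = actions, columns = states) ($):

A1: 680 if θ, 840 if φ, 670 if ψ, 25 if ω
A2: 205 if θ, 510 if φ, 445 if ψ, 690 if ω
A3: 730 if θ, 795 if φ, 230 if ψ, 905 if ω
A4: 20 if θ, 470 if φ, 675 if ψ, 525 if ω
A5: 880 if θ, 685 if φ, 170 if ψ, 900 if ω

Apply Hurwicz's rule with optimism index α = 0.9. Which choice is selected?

A1: 0.9·840 + 0.1·25 = 758.5
A2: 0.9·690 + 0.1·205 = 641.5
A3: 0.9·905 + 0.1·230 = 837.5
A4: 0.9·675 + 0.1·20 = 609.5
A5: 0.9·900 + 0.1·170 = 827
Highest Hurwicz score = 837.5 → A3.

A3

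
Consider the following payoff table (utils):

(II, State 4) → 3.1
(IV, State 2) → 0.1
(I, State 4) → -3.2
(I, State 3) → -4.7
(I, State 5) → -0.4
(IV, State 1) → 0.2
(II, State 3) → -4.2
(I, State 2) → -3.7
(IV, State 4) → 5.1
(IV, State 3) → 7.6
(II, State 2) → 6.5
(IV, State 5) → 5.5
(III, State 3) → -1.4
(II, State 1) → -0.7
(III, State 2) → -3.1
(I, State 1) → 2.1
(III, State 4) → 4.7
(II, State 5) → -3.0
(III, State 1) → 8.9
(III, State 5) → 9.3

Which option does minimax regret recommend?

IV

Column bests: State 1=8.9, State 2=6.5, State 3=7.6, State 4=5.1, State 5=9.3.
I regrets: 6.8, 10.2, 12.3, 8.3, 9.7 → max 12.3
II regrets: 9.6, 0.0, 11.8, 2.0, 12.3 → max 12.3
III regrets: 0.0, 9.6, 9.0, 0.4, 0.0 → max 9.6
IV regrets: 8.7, 6.4, 0.0, 0.0, 3.8 → max 8.7
Smallest max regret = 8.7 → IV.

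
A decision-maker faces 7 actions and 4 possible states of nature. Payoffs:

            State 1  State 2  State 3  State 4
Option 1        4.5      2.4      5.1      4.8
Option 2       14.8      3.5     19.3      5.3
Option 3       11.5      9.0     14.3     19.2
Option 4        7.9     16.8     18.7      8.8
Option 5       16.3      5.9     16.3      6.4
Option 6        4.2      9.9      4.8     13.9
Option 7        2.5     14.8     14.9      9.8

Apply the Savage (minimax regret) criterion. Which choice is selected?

Option 3

Column bests: State 1=16.3, State 2=16.8, State 3=19.3, State 4=19.2.
Option 1 regrets: 11.8, 14.4, 14.2, 14.4 → max 14.4
Option 2 regrets: 1.5, 13.3, 0.0, 13.9 → max 13.9
Option 3 regrets: 4.8, 7.8, 5.0, 0.0 → max 7.8
Option 4 regrets: 8.4, 0.0, 0.6, 10.4 → max 10.4
Option 5 regrets: 0.0, 10.9, 3.0, 12.8 → max 12.8
Option 6 regrets: 12.1, 6.9, 14.5, 5.3 → max 14.5
Option 7 regrets: 13.8, 2.0, 4.4, 9.4 → max 13.8
Smallest max regret = 7.8 → Option 3.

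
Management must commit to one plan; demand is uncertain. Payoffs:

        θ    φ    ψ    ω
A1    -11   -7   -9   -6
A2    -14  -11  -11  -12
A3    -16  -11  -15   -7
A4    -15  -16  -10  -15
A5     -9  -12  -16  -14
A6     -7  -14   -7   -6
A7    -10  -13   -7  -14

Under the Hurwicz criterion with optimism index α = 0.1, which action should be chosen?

A1

A1: 0.1·(-6) + 0.9·(-11) = -10.5
A2: 0.1·(-11) + 0.9·(-14) = -13.7
A3: 0.1·(-7) + 0.9·(-16) = -15.1
A4: 0.1·(-10) + 0.9·(-16) = -15.4
A5: 0.1·(-9) + 0.9·(-16) = -15.3
A6: 0.1·(-6) + 0.9·(-14) = -13.2
A7: 0.1·(-7) + 0.9·(-14) = -13.3
Highest Hurwicz score = -10.5 → A1.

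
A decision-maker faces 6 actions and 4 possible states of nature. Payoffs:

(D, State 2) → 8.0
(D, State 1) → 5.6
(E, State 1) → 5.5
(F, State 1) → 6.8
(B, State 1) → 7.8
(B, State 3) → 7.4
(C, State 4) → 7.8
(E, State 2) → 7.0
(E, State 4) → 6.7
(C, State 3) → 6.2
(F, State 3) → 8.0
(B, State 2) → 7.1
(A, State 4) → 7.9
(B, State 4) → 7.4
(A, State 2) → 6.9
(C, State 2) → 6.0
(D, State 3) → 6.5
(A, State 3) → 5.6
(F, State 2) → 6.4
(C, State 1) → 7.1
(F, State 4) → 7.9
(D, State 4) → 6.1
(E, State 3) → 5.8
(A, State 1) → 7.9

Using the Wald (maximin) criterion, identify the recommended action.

Row minima: A=5.6, B=7.1, C=6.0, D=5.6, E=5.5, F=6.4
Best worst-case = 7.1 → B.

B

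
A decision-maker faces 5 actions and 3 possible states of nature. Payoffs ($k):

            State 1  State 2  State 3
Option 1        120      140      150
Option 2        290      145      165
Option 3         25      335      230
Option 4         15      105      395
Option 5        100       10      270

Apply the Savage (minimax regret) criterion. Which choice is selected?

Column bests: State 1=290, State 2=335, State 3=395.
Option 1 regrets: 170, 195, 245 → max 245
Option 2 regrets: 0, 190, 230 → max 230
Option 3 regrets: 265, 0, 165 → max 265
Option 4 regrets: 275, 230, 0 → max 275
Option 5 regrets: 190, 325, 125 → max 325
Smallest max regret = 230 → Option 2.

Option 2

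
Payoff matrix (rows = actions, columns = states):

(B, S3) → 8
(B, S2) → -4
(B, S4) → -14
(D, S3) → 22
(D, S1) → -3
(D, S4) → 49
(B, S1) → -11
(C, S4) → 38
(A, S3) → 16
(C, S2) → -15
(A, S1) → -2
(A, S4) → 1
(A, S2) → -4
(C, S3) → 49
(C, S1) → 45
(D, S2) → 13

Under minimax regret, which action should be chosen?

Column bests: S1=45, S2=13, S3=49, S4=49.
A regrets: 47, 17, 33, 48 → max 48
B regrets: 56, 17, 41, 63 → max 63
C regrets: 0, 28, 0, 11 → max 28
D regrets: 48, 0, 27, 0 → max 48
Smallest max regret = 28 → C.

C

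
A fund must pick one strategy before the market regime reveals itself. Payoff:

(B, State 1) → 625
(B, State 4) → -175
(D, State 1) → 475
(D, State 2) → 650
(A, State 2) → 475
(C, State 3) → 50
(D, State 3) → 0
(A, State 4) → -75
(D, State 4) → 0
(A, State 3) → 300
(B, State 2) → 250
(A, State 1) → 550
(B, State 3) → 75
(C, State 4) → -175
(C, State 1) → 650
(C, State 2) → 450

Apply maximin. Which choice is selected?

Row minima: A=-75, B=-175, C=-175, D=0
Best worst-case = 0 → D.

D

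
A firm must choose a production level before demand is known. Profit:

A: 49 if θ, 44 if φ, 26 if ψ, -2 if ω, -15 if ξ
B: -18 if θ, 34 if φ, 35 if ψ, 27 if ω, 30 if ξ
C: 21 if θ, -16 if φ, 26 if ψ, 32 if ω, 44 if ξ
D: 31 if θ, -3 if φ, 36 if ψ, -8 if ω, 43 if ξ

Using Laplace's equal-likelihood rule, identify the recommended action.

Row averages: A=20.4, B=21.6, C=21.4, D=19.8
Highest average = 21.6 → B.

B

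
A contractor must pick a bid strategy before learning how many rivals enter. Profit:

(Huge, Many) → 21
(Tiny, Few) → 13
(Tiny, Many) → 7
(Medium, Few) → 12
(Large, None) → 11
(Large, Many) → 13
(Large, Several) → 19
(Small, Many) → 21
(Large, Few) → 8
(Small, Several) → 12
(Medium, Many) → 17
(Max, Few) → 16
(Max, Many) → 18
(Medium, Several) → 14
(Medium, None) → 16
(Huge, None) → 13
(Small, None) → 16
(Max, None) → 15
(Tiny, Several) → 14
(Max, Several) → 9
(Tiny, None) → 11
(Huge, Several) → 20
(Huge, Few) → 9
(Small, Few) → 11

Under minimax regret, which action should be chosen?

Medium

Column bests: None=16, Few=16, Several=20, Many=21.
Tiny regrets: 5, 3, 6, 14 → max 14
Small regrets: 0, 5, 8, 0 → max 8
Medium regrets: 0, 4, 6, 4 → max 6
Large regrets: 5, 8, 1, 8 → max 8
Huge regrets: 3, 7, 0, 0 → max 7
Max regrets: 1, 0, 11, 3 → max 11
Smallest max regret = 6 → Medium.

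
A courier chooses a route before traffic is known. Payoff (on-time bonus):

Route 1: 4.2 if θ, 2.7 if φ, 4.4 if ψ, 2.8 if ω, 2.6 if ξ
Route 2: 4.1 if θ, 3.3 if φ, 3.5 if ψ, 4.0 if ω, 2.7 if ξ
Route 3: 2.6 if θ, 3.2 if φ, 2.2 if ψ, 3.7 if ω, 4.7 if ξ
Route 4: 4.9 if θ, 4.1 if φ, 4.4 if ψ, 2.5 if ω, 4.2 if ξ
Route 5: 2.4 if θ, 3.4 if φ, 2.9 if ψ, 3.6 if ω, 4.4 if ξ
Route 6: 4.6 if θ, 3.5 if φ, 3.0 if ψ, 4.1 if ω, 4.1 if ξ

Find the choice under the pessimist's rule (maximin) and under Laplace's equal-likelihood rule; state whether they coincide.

Row minima: Route 1=2.6, Route 2=2.7, Route 3=2.2, Route 4=2.5, Route 5=2.4, Route 6=3.0
Best worst-case = 3.0 → Route 6.
Row averages: Route 1=3.34, Route 2=3.52, Route 3=3.28, Route 4=4.02, Route 5=3.34, Route 6=3.86
Highest average = 4.02 → Route 4.

maximin → Route 6; laplace → Route 4 (disagree)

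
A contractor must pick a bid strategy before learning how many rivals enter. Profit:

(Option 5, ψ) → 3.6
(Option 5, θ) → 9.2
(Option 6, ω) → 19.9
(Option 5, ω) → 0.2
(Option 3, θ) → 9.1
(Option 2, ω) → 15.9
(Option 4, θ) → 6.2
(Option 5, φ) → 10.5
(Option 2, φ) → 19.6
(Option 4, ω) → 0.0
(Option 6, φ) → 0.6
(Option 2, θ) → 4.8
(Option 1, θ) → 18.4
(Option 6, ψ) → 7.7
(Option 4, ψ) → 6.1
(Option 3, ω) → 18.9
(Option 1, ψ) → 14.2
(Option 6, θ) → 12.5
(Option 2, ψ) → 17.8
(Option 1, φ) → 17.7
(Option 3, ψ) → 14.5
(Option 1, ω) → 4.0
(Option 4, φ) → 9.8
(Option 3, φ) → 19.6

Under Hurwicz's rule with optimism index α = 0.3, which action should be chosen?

Option 3

Option 1: 0.3·18.4 + 0.7·4.0 = 8.32
Option 2: 0.3·19.6 + 0.7·4.8 = 9.24
Option 3: 0.3·19.6 + 0.7·9.1 = 12.25
Option 4: 0.3·9.8 + 0.7·0.0 = 2.94
Option 5: 0.3·10.5 + 0.7·0.2 = 3.29
Option 6: 0.3·19.9 + 0.7·0.6 = 6.39
Highest Hurwicz score = 12.25 → Option 3.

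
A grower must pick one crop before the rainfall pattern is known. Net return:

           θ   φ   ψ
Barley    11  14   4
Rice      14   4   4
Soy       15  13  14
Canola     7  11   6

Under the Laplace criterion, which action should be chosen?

Soy

Row averages: Barley=29/3, Rice=22/3, Soy=14, Canola=8
Highest average = 14 → Soy.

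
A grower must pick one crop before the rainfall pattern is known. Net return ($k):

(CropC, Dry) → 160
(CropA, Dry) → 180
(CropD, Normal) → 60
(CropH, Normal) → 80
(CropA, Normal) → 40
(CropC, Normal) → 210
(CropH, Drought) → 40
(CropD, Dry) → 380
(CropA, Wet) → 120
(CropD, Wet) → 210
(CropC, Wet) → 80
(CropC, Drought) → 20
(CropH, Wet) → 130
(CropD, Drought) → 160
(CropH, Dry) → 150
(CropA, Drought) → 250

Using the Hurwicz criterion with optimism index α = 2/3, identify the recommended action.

CropD

CropC: 2/3·210 + 1/3·20 = 440/3
CropH: 2/3·150 + 1/3·40 = 340/3
CropA: 2/3·250 + 1/3·40 = 180
CropD: 2/3·380 + 1/3·60 = 820/3
Highest Hurwicz score = 820/3 → CropD.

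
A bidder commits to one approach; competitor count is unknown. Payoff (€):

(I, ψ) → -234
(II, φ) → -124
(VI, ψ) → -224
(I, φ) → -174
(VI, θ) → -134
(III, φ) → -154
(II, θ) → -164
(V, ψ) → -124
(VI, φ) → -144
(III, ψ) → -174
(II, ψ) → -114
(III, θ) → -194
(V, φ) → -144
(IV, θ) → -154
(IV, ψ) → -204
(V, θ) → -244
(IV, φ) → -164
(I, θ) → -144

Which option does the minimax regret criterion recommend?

Column bests: θ=-134, φ=-124, ψ=-114.
I regrets: 10, 50, 120 → max 120
II regrets: 30, 0, 0 → max 30
III regrets: 60, 30, 60 → max 60
IV regrets: 20, 40, 90 → max 90
V regrets: 110, 20, 10 → max 110
VI regrets: 0, 20, 110 → max 110
Smallest max regret = 30 → II.

II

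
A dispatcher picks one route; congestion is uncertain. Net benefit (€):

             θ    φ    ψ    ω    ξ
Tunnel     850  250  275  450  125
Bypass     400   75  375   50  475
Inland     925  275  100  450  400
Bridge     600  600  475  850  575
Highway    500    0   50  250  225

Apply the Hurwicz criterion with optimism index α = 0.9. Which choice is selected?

Inland

Tunnel: 0.9·850 + 0.1·125 = 777.5
Bypass: 0.9·475 + 0.1·50 = 432.5
Inland: 0.9·925 + 0.1·100 = 842.5
Bridge: 0.9·850 + 0.1·475 = 812.5
Highway: 0.9·500 + 0.1·0 = 450
Highest Hurwicz score = 842.5 → Inland.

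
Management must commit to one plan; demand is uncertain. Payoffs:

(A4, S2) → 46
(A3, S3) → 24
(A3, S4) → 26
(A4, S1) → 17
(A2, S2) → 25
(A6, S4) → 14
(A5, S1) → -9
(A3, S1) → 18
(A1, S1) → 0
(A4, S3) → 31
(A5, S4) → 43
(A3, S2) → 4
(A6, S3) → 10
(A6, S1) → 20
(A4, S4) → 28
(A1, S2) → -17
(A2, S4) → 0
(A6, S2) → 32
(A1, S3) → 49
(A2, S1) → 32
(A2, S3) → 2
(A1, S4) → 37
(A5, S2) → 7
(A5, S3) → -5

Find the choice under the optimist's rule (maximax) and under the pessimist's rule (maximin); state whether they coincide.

maximax → A1; maximin → A4 (disagree)

Row maxima: A1=49, A2=32, A3=26, A4=46, A5=43, A6=32
Best best-case = 49 → A1.
Row minima: A1=-17, A2=0, A3=4, A4=17, A5=-9, A6=10
Best worst-case = 17 → A4.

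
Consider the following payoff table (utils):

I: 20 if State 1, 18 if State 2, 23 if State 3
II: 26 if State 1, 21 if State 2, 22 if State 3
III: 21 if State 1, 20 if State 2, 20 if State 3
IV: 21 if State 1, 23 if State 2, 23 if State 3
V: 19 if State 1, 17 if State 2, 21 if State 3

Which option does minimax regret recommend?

Column bests: State 1=26, State 2=23, State 3=23.
I regrets: 6, 5, 0 → max 6
II regrets: 0, 2, 1 → max 2
III regrets: 5, 3, 3 → max 5
IV regrets: 5, 0, 0 → max 5
V regrets: 7, 6, 2 → max 7
Smallest max regret = 2 → II.

II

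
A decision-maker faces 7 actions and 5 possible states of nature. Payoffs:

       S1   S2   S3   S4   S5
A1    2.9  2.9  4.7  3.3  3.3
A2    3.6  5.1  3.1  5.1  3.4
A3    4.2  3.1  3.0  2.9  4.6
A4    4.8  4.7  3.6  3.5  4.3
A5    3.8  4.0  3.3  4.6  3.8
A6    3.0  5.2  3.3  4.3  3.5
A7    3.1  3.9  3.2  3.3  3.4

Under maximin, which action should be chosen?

Row minima: A1=2.9, A2=3.1, A3=2.9, A4=3.5, A5=3.3, A6=3.0, A7=3.1
Best worst-case = 3.5 → A4.

A4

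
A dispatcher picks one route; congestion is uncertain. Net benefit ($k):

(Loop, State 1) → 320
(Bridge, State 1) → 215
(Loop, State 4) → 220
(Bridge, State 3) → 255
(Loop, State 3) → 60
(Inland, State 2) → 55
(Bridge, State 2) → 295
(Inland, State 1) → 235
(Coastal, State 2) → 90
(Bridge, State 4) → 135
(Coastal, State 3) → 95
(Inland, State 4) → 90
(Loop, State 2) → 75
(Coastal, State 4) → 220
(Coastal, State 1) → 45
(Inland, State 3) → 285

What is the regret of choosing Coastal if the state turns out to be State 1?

Best payoff under State 1 is 320.
Regret = 320 − 45 = 275.

275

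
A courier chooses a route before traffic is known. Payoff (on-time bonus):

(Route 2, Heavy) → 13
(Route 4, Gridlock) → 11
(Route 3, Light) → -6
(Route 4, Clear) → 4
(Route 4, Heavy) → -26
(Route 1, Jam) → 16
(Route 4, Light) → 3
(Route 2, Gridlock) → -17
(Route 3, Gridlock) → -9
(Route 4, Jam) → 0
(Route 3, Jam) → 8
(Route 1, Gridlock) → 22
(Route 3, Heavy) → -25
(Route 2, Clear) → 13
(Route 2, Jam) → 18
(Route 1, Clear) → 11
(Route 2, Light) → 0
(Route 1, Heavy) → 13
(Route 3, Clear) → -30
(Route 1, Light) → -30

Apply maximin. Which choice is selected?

Route 2

Row minima: Route 1=-30, Route 2=-17, Route 3=-30, Route 4=-26
Best worst-case = -17 → Route 2.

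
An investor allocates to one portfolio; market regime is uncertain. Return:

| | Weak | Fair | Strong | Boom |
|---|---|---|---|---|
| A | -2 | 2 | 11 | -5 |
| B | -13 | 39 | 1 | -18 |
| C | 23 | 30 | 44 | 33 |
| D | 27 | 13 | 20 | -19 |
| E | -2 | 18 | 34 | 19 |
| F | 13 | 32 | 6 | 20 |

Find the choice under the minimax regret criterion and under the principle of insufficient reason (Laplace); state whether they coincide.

minimax regret → C; laplace → C (agree)

Column bests: Weak=27, Fair=39, Strong=44, Boom=33.
A regrets: 29, 37, 33, 38 → max 38
B regrets: 40, 0, 43, 51 → max 51
C regrets: 4, 9, 0, 0 → max 9
D regrets: 0, 26, 24, 52 → max 52
E regrets: 29, 21, 10, 14 → max 29
F regrets: 14, 7, 38, 13 → max 38
Smallest max regret = 9 → C.
Row averages: A=1.5, B=2.25, C=32.5, D=10.25, E=17.25, F=17.75
Highest average = 32.5 → C.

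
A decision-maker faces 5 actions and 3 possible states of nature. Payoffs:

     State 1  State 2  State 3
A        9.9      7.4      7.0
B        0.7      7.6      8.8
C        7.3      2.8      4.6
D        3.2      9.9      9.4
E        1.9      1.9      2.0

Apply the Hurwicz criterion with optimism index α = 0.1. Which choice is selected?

A: 0.1·9.9 + 0.9·7.0 = 7.29
B: 0.1·8.8 + 0.9·0.7 = 1.51
C: 0.1·7.3 + 0.9·2.8 = 3.25
D: 0.1·9.9 + 0.9·3.2 = 3.87
E: 0.1·2.0 + 0.9·1.9 = 1.91
Highest Hurwicz score = 7.29 → A.

A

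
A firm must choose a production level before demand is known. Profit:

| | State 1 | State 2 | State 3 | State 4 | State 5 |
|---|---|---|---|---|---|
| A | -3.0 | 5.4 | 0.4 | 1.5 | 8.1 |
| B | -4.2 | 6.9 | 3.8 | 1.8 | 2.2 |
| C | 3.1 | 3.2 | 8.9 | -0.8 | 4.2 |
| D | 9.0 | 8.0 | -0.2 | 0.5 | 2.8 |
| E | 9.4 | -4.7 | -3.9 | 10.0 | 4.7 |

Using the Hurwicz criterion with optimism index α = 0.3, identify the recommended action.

A: 0.3·8.1 + 0.7·(-3.0) = 0.33
B: 0.3·6.9 + 0.7·(-4.2) = -0.87
C: 0.3·8.9 + 0.7·(-0.8) = 2.11
D: 0.3·9.0 + 0.7·(-0.2) = 2.56
E: 0.3·10.0 + 0.7·(-4.7) = -0.29
Highest Hurwicz score = 2.56 → D.

D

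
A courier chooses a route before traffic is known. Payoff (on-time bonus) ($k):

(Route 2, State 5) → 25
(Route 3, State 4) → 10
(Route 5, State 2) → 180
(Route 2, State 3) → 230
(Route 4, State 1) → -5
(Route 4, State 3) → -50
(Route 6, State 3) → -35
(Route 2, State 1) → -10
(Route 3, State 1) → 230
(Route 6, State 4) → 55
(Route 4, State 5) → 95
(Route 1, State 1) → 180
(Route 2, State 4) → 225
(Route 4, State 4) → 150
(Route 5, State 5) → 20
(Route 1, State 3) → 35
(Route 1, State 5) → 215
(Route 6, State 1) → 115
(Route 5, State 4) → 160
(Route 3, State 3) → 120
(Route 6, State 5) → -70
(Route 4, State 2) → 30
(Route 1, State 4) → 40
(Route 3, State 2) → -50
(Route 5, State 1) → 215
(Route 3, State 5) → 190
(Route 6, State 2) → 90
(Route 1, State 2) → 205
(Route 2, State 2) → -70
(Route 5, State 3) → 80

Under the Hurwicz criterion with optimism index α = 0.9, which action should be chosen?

Route 3

Route 1: 0.9·215 + 0.1·35 = 197
Route 2: 0.9·230 + 0.1·(-70) = 200
Route 3: 0.9·230 + 0.1·(-50) = 202
Route 4: 0.9·150 + 0.1·(-50) = 130
Route 5: 0.9·215 + 0.1·20 = 195.5
Route 6: 0.9·115 + 0.1·(-70) = 96.5
Highest Hurwicz score = 202 → Route 3.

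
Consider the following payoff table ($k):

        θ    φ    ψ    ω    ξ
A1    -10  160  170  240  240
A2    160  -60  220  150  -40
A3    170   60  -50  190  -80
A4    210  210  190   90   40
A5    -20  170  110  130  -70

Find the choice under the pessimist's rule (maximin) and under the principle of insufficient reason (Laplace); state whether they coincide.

maximin → A4; laplace → A1 (disagree)

Row minima: A1=-10, A2=-60, A3=-80, A4=40, A5=-70
Best worst-case = 40 → A4.
Row averages: A1=160, A2=86, A3=58, A4=148, A5=64
Highest average = 160 → A1.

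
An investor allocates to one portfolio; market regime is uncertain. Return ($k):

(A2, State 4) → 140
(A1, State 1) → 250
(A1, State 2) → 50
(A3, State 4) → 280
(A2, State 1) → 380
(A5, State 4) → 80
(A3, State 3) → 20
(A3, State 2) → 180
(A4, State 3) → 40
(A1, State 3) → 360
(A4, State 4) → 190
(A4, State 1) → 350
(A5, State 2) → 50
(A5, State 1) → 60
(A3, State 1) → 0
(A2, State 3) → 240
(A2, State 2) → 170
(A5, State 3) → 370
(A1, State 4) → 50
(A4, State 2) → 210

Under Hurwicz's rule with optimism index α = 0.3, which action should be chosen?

A1: 0.3·360 + 0.7·50 = 143
A2: 0.3·380 + 0.7·140 = 212
A3: 0.3·280 + 0.7·0 = 84
A4: 0.3·350 + 0.7·40 = 133
A5: 0.3·370 + 0.7·50 = 146
Highest Hurwicz score = 212 → A2.

A2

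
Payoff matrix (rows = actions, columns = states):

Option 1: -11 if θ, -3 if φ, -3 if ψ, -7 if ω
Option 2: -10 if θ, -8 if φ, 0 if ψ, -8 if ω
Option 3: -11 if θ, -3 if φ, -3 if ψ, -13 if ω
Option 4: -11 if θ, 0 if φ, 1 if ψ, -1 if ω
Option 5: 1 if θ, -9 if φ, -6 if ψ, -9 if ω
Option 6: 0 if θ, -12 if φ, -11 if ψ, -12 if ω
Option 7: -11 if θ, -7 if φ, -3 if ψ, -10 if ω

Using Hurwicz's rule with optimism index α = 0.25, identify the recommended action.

Option 5

Option 1: 0.25·(-3) + 0.75·(-11) = -9
Option 2: 0.25·0 + 0.75·(-10) = -7.5
Option 3: 0.25·(-3) + 0.75·(-13) = -10.5
Option 4: 0.25·1 + 0.75·(-11) = -8
Option 5: 0.25·1 + 0.75·(-9) = -6.5
Option 6: 0.25·0 + 0.75·(-12) = -9
Option 7: 0.25·(-3) + 0.75·(-11) = -9
Highest Hurwicz score = -6.5 → Option 5.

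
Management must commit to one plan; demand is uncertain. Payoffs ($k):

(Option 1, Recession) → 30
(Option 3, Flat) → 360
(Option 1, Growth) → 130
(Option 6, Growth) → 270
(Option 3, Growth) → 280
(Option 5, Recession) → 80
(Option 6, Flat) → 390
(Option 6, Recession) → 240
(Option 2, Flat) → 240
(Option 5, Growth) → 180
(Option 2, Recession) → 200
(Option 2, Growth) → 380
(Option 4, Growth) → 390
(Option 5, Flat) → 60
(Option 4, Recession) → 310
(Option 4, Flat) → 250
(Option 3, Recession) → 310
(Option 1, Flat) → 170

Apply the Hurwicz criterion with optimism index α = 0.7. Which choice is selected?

Option 4

Option 1: 0.7·170 + 0.3·30 = 128
Option 2: 0.7·380 + 0.3·200 = 326
Option 3: 0.7·360 + 0.3·280 = 336
Option 4: 0.7·390 + 0.3·250 = 348
Option 5: 0.7·180 + 0.3·60 = 144
Option 6: 0.7·390 + 0.3·240 = 345
Highest Hurwicz score = 348 → Option 4.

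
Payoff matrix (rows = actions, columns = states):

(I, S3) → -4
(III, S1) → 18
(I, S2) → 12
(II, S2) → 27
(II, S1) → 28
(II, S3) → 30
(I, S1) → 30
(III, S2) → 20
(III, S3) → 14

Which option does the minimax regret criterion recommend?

Column bests: S1=30, S2=27, S3=30.
I regrets: 0, 15, 34 → max 34
II regrets: 2, 0, 0 → max 2
III regrets: 12, 7, 16 → max 16
Smallest max regret = 2 → II.

II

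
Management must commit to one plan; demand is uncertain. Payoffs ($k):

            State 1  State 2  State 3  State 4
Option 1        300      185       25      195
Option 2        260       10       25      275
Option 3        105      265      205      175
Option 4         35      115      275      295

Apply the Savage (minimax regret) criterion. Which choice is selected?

Column bests: State 1=300, State 2=265, State 3=275, State 4=295.
Option 1 regrets: 0, 80, 250, 100 → max 250
Option 2 regrets: 40, 255, 250, 20 → max 255
Option 3 regrets: 195, 0, 70, 120 → max 195
Option 4 regrets: 265, 150, 0, 0 → max 265
Smallest max regret = 195 → Option 3.

Option 3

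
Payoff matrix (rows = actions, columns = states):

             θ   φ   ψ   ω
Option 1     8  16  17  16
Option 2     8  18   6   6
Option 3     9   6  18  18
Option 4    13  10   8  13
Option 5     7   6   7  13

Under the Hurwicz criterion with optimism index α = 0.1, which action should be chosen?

Option 1: 0.1·17 + 0.9·8 = 8.9
Option 2: 0.1·18 + 0.9·6 = 7.2
Option 3: 0.1·18 + 0.9·6 = 7.2
Option 4: 0.1·13 + 0.9·8 = 8.5
Option 5: 0.1·13 + 0.9·6 = 6.7
Highest Hurwicz score = 8.9 → Option 1.

Option 1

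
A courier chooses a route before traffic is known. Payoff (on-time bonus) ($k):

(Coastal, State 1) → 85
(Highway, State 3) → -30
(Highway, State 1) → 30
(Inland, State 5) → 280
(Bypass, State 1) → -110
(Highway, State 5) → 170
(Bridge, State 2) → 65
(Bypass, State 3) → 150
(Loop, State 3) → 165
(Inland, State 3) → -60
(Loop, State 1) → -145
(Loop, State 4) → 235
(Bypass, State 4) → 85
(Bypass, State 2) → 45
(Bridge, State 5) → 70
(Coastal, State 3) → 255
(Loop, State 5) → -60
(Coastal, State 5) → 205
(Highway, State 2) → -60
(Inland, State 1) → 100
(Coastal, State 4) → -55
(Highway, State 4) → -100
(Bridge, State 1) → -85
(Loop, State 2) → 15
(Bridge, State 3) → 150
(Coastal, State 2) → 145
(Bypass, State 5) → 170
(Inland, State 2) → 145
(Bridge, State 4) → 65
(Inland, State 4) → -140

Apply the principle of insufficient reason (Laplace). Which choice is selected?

Row averages: Bypass=68, Bridge=53, Inland=65, Coastal=127, Highway=2, Loop=42
Highest average = 127 → Coastal.

Coastal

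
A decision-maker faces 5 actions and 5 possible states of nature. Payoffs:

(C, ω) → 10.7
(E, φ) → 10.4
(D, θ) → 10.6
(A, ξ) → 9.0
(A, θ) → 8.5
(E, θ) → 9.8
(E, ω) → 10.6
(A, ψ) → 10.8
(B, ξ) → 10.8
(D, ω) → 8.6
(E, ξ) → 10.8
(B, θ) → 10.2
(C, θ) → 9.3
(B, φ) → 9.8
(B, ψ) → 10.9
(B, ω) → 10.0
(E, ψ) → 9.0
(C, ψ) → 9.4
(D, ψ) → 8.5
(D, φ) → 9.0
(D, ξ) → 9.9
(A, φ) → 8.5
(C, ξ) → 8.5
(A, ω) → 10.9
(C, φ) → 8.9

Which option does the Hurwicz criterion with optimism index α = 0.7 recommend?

A: 0.7·10.9 + 0.3·8.5 = 10.18
B: 0.7·10.9 + 0.3·9.8 = 10.57
C: 0.7·10.7 + 0.3·8.5 = 10.04
D: 0.7·10.6 + 0.3·8.5 = 9.97
E: 0.7·10.8 + 0.3·9.0 = 10.26
Highest Hurwicz score = 10.57 → B.

B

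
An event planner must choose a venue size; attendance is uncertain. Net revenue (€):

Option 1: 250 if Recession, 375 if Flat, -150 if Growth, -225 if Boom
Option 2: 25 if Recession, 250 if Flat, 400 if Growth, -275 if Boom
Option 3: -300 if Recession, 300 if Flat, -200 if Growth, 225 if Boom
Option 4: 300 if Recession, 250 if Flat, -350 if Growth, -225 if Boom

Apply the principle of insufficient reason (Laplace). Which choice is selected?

Row averages: Option 1=62.5, Option 2=100, Option 3=6.25, Option 4=-6.25
Highest average = 100 → Option 2.

Option 2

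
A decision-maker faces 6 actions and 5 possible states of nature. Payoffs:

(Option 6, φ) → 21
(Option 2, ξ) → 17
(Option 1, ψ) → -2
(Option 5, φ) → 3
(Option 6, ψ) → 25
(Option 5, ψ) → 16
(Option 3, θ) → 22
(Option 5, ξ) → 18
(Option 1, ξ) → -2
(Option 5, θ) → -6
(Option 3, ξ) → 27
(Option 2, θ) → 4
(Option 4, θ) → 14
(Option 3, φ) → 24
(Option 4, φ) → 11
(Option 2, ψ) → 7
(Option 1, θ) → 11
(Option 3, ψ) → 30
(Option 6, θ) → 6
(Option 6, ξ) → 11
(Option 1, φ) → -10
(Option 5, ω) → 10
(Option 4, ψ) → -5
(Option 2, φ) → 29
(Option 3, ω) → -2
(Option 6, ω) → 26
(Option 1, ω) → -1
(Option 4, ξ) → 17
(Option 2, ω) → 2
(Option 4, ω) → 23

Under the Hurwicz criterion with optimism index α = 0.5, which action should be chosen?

Option 1: 0.5·11 + 0.5·(-10) = 0.5
Option 2: 0.5·29 + 0.5·2 = 15.5
Option 3: 0.5·30 + 0.5·(-2) = 14
Option 4: 0.5·23 + 0.5·(-5) = 9
Option 5: 0.5·18 + 0.5·(-6) = 6
Option 6: 0.5·26 + 0.5·6 = 16
Highest Hurwicz score = 16 → Option 6.

Option 6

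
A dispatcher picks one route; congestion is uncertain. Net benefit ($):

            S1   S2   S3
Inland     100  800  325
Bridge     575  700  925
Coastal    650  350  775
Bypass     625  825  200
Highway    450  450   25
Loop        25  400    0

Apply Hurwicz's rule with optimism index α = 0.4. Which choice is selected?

Bridge

Inland: 0.4·800 + 0.6·100 = 380
Bridge: 0.4·925 + 0.6·575 = 715
Coastal: 0.4·775 + 0.6·350 = 520
Bypass: 0.4·825 + 0.6·200 = 450
Highway: 0.4·450 + 0.6·25 = 195
Loop: 0.4·400 + 0.6·0 = 160
Highest Hurwicz score = 715 → Bridge.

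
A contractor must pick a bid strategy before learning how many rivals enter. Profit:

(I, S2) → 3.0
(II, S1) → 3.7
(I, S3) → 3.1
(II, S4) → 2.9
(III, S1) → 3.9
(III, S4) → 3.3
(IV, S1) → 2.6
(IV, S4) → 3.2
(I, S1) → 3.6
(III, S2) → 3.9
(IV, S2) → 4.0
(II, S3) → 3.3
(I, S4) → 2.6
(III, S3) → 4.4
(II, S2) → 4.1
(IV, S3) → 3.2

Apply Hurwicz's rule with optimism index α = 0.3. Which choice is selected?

III

I: 0.3·3.6 + 0.7·2.6 = 2.9
II: 0.3·4.1 + 0.7·2.9 = 3.26
III: 0.3·4.4 + 0.7·3.3 = 3.63
IV: 0.3·4.0 + 0.7·2.6 = 3.02
Highest Hurwicz score = 3.63 → III.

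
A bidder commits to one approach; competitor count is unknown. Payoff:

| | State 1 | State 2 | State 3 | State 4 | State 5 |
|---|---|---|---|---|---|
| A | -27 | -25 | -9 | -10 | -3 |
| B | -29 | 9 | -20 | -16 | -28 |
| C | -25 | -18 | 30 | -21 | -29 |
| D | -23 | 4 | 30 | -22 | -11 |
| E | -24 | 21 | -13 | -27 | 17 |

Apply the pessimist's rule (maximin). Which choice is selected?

D

Row minima: A=-27, B=-29, C=-29, D=-23, E=-27
Best worst-case = -23 → D.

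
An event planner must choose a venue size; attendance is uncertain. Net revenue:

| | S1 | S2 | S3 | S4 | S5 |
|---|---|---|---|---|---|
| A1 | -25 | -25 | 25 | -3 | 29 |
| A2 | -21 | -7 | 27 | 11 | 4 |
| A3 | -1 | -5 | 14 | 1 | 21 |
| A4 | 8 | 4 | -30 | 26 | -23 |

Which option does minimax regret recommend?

A3

Column bests: S1=8, S2=4, S3=27, S4=26, S5=29.
A1 regrets: 33, 29, 2, 29, 0 → max 33
A2 regrets: 29, 11, 0, 15, 25 → max 29
A3 regrets: 9, 9, 13, 25, 8 → max 25
A4 regrets: 0, 0, 57, 0, 52 → max 57
Smallest max regret = 25 → A3.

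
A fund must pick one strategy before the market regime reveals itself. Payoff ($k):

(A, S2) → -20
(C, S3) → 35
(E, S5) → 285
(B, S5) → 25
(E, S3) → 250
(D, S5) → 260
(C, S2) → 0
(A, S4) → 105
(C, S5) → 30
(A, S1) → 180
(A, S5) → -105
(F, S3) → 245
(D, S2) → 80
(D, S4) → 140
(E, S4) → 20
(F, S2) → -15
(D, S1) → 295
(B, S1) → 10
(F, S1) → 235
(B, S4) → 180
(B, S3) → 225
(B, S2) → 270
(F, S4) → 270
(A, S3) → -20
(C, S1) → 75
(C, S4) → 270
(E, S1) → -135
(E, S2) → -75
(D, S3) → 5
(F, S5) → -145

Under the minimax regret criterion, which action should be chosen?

D

Column bests: S1=295, S2=270, S3=250, S4=270, S5=285.
A regrets: 115, 290, 270, 165, 390 → max 390
B regrets: 285, 0, 25, 90, 260 → max 285
C regrets: 220, 270, 215, 0, 255 → max 270
D regrets: 0, 190, 245, 130, 25 → max 245
E regrets: 430, 345, 0, 250, 0 → max 430
F regrets: 60, 285, 5, 0, 430 → max 430
Smallest max regret = 245 → D.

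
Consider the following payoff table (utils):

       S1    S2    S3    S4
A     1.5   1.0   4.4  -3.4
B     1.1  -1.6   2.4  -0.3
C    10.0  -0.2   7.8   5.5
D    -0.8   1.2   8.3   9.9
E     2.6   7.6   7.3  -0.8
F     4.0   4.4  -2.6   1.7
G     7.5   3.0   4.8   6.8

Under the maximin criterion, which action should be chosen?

G

Row minima: A=-3.4, B=-1.6, C=-0.2, D=-0.8, E=-0.8, F=-2.6, G=3.0
Best worst-case = 3.0 → G.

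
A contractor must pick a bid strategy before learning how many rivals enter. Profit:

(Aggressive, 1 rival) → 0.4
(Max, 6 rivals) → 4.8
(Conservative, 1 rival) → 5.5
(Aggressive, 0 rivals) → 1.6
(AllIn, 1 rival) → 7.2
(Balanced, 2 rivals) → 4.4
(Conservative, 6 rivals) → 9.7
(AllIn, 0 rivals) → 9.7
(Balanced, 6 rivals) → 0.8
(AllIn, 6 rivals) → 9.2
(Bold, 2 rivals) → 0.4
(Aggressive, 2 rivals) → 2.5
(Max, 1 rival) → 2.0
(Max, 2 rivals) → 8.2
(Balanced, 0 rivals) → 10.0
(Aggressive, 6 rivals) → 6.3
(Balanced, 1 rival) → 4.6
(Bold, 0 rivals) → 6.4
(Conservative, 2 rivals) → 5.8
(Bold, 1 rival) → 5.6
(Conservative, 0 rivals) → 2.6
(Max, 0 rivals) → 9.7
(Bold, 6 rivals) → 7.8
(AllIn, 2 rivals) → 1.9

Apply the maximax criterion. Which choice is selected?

Row maxima: Conservative=9.7, Balanced=10.0, Aggressive=6.3, Bold=7.8, AllIn=9.7, Max=9.7
Best best-case = 10.0 → Balanced.

Balanced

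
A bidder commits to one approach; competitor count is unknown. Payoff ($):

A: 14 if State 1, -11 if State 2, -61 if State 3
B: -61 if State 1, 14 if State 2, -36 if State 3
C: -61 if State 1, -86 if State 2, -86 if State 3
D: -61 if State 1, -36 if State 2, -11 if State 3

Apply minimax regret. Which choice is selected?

Column bests: State 1=14, State 2=14, State 3=-11.
A regrets: 0, 25, 50 → max 50
B regrets: 75, 0, 25 → max 75
C regrets: 75, 100, 75 → max 100
D regrets: 75, 50, 0 → max 75
Smallest max regret = 50 → A.

A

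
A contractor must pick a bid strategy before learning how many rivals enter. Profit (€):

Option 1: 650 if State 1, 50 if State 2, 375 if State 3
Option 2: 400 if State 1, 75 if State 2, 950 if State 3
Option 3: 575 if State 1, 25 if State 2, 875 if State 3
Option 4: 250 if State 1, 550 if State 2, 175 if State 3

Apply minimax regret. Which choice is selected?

Column bests: State 1=650, State 2=550, State 3=950.
Option 1 regrets: 0, 500, 575 → max 575
Option 2 regrets: 250, 475, 0 → max 475
Option 3 regrets: 75, 525, 75 → max 525
Option 4 regrets: 400, 0, 775 → max 775
Smallest max regret = 475 → Option 2.

Option 2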